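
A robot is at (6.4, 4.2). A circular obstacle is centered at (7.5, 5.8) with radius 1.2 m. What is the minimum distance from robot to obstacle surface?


center_dist = sqrt((6.4-7.5)^2 + (4.2-5.8)^2)
= sqrt(1.21 + 2.56)
= 1.9416
min_dist = center_dist - radius = 1.9416 - 1.2 = 0.7416 m


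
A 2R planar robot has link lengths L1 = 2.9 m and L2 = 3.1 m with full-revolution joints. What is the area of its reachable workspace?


r_max = L1 + L2 = 6.0 m
r_min = |L1 - L2| = 0.2 m
Area = pi*(r_max^2 - r_min^2)
= pi*(36.0 - 0.04)
= pi * 35.96
= 112.9717 m^2


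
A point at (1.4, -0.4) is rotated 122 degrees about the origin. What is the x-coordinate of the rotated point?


x' = x*cos(theta) - y*sin(theta)
cos(122 deg) = -0.5299, sin(122 deg) = 0.848
x' = 1.4 * -0.5299 - -0.4 * 0.848
= -0.7419 - -0.3392
= -0.4027


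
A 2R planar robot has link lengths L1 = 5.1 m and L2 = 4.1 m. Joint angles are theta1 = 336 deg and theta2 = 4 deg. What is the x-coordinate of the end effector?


Convert angles to radians: theta1 = 5.8643, theta2 = 0.0698
x = L1*cos(theta1) + L2*cos(theta1+theta2)
x = 4.6591 + 3.8527
x = 8.5118


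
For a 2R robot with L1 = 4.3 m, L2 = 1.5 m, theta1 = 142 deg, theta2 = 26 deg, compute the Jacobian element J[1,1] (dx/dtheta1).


J[1,1] = -L1*sin(t1) - L2*sin(t1+t2)
= -4.3*sin(142) - 1.5*sin(168)
= -2.9592


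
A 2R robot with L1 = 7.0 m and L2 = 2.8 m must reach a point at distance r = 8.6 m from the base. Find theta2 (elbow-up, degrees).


cos(theta2) = (r^2 - L1^2 - L2^2) / (2*L1*L2)
cos(theta2) = (73.96 - 49.0 - 7.84) / 39.2
cos(theta2) = 0.436735
theta2 = 64.1043 degrees


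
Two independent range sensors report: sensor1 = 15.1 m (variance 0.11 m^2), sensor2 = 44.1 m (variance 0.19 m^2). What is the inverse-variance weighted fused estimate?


w1 = (1/var1) / (1/var1 + 1/var2)
   = 9.0909 / (9.0909 + 5.2632) = 0.6333
w2 = 1 - w1 = 0.3667
fused = w1*s1 + w2*s2 = 9.5633 + 16.17
= 25.7333 m


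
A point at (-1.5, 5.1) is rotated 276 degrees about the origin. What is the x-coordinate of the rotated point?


x' = x*cos(theta) - y*sin(theta)
cos(276 deg) = 0.1045, sin(276 deg) = -0.9945
x' = -1.5 * 0.1045 - 5.1 * -0.9945
= -0.1568 - -5.0721
= 4.9153


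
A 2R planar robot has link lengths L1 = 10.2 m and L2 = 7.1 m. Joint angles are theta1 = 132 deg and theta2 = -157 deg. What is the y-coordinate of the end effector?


Convert angles to radians: theta1 = 2.3038, theta2 = -2.7402
y = L1*sin(theta1) + L2*sin(theta1+theta2)
y = 7.5801 + -3.0006
y = 4.5795


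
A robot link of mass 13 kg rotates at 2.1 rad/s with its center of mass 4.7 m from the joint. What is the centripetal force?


F = m * omega^2 * r
= 13 * 2.1^2 * 4.7
= 13 * 4.41 * 4.7
= 269.451 N


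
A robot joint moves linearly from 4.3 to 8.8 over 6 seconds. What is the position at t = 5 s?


s = t/T = 5/6 = 0.8333
p(t) = p0 + (pf-p0)*s
= 4.3 + (8.8 - 4.3) * 0.8333
= 8.05


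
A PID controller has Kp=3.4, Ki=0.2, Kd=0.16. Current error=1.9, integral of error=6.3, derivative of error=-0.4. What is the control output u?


u = Kp*e + Ki*int(e) + Kd*de/dt
= 3.4*1.9 + 0.2*6.3 + 0.16*(-0.4)
= 6.46 + 1.26 + -0.064
= 7.656


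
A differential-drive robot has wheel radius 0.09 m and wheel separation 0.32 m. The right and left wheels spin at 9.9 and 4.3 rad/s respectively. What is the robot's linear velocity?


vR = r*wR = 0.09*9.9 = 0.891 m/s
vL = r*wL = 0.09*4.3 = 0.387 m/s
v = (vR+vL)/2 = 0.639 m/s
omega = (vR-vL)/L = 1.575 rad/s
linear velocity = 0.639 m/s


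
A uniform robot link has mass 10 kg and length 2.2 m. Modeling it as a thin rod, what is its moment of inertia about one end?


I = (1/3) * m * L^2
= (1/3) * 10 * 2.2^2
= 0.333333 * 10 * 4.84
= 16.1333 kg*m^2


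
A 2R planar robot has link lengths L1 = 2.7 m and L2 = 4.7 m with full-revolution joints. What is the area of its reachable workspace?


r_max = L1 + L2 = 7.4 m
r_min = |L1 - L2| = 2.0 m
Area = pi*(r_max^2 - r_min^2)
= pi*(54.76 - 4.0)
= pi * 50.76
= 159.4672 m^2


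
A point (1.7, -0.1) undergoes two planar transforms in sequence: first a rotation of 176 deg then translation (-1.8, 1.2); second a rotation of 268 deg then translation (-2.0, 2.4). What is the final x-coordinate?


After transform 1:
x1 = cos(176)*1.7 - sin(176)*-0.1 + -1.8 = -3.4889
y1 = sin(176)*1.7 + cos(176)*-0.1 + 1.2 = 1.4183
After transform 2:
x2 = cos(268)*-3.4889 - sin(268)*1.4183 + -2.0
= -0.4608


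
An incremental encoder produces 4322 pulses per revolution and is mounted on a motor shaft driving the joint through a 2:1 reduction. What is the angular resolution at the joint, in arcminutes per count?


counts per rev = 4322
effective counts at joint = 4322 * 2 = 8644
resolution = 360*60 / 8644
= 2.4988 arcmin/count


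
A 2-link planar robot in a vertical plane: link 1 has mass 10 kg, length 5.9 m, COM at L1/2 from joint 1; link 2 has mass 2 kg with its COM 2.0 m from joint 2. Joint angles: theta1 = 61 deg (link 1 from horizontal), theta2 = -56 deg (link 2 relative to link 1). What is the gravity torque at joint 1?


Horizontal distance from joint 1 to link-1 COM:
  x_c1 = (L1/2)*cos(t1) = 2.95 * 0.4848 = 1.4302 m
Horizontal distance from joint 1 to link-2 COM:
  x_c2 = L1*cos(t1) + Lc2*cos(t1+t2)
       = 5.9*0.4848 + 2.0*0.9962 = 4.8528 m
tau1 = m1*g*x_c1 + m2*g*x_c2
     = 10*9.81*1.4302 + 2*9.81*4.8528
     = 140.3015 + 95.2113
     = 235.5128 Nm


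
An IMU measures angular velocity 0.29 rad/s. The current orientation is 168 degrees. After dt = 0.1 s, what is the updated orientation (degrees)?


delta_theta = w * dt = 0.29 * 0.1 = 0.029 rad
= 1.6616 deg
theta_new = 168 + 1.6616 = 169.6616 deg


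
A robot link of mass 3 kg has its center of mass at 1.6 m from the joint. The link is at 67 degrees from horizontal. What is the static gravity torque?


tau = m*g*L*cos(angle)
= 3 * 9.81 * 1.6 * cos(67 deg)
= 3 * 9.81 * 1.6 * 0.3907
= 18.3987 Nm


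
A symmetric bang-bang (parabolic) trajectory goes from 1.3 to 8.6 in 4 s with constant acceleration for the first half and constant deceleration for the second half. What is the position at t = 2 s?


Symmetric rest-to-rest: each phase covers (pf-p0)/2 in time T/2. 0.5*a*(T/2)^2 = (pf-p0)/2 => a = 4*(pf-p0)/T^2
a = 4*(8.6-1.3)/4^2 = 1.825
t = 2 is in the acceleration phase (t <= T/2).
p = p0 + 0.5*a*t^2 = 1.3 + 0.5*1.825*2^2
= 4.95


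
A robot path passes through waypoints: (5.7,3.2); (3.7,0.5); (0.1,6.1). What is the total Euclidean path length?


Segment lengths:
  seg1 = sqrt((-2.0)^2 + (-2.7)^2) = 3.3601
  seg2 = sqrt((-3.6)^2 + (5.6)^2) = 6.6573
Total = 10.0174


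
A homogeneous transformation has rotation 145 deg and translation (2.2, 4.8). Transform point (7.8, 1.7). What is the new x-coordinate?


x' = cos(theta)*px - sin(theta)*py + tx
= -0.8192*7.8 - 0.5736*1.7 + 2.2
= -5.1645


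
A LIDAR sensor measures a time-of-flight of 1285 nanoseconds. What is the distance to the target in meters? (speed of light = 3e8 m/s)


tof = 1285 ns = 1.285e-06 s
dist = c * tof / 2
= 3e8 * 1.285e-06 / 2
= 192.75 m


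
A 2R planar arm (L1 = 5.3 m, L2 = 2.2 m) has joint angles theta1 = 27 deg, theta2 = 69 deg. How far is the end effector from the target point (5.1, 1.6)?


End effector via forward kinematics:
x = L1*cos(t1) + L2*cos(t1+t2) = 4.4924
y = L1*sin(t1) + L2*sin(t1+t2) = 4.5941
Distance to target:
d = sqrt((5.1 - 4.4924)^2 + (1.6 - 4.5941)^2)
= sqrt(0.3692 + 8.9646)
= 3.0551 m


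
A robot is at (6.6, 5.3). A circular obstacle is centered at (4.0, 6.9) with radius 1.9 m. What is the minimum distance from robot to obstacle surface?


center_dist = sqrt((6.6-4.0)^2 + (5.3-6.9)^2)
= sqrt(6.76 + 2.56)
= 3.0529
min_dist = center_dist - radius = 3.0529 - 1.9 = 1.1529 m


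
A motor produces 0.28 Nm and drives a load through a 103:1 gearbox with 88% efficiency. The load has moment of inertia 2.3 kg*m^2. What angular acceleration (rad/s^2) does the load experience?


tau_out = tau_motor * N * eta
= 0.28 * 103 * 0.88 = 25.3792 Nm
alpha = tau_out / I = 25.3792 / 2.3
= 11.0344 rad/s^2


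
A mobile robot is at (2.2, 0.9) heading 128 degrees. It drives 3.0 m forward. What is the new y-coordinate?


y_new = y0 + d*sin(theta)
= 0.9 + 3.0*sin(128)
= 0.9 + 2.364
= 3.264


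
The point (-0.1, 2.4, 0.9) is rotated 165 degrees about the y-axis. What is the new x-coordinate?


Rotation about y-axis: x' = x*cos(theta) + z*sin(theta)
= -0.1 * -0.9659 + 0.9 * 0.2588
= 0.3295


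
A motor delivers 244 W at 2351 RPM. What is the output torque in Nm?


omega = 2351 * 2*pi/60 = 246.1961 rad/s
tau = P / omega = 244 / 246.1961
= 0.9911 Nm


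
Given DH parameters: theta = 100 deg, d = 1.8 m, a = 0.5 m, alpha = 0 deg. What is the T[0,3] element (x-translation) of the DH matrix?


T[0,3] = a * cos(theta)
= 0.5 * cos(100 deg)
= 0.5 * -0.1736
= -0.0868


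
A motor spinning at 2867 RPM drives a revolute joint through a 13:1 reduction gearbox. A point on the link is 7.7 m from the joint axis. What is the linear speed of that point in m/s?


omega_motor = 2867 * 2*pi/60 = 300.2315 rad/s
omega_joint = omega_motor / 13 = 23.0947 rad/s
v = omega_joint * r = 23.0947 * 7.7
= 177.8294 m/s


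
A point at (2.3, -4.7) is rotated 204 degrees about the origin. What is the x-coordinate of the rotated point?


x' = x*cos(theta) - y*sin(theta)
cos(204 deg) = -0.9135, sin(204 deg) = -0.4067
x' = 2.3 * -0.9135 - -4.7 * -0.4067
= -2.1012 - 1.9117
= -4.0128


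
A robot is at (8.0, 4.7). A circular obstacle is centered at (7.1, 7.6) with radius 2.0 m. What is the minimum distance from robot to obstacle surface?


center_dist = sqrt((8.0-7.1)^2 + (4.7-7.6)^2)
= sqrt(0.81 + 8.41)
= 3.0364
min_dist = center_dist - radius = 3.0364 - 2.0 = 1.0364 m


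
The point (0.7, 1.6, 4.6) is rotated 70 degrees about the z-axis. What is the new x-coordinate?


Rotation about z-axis: x' = x*cos(theta) - y*sin(theta)
= 0.7 * 0.342 - 1.6 * 0.9397
= -1.2641


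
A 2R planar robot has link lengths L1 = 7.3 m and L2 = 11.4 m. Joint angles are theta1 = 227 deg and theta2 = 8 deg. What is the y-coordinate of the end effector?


Convert angles to radians: theta1 = 3.9619, theta2 = 0.1396
y = L1*sin(theta1) + L2*sin(theta1+theta2)
y = -5.3389 + -9.3383
y = -14.6772


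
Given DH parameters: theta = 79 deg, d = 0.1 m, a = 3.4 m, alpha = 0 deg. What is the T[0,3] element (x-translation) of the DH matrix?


T[0,3] = a * cos(theta)
= 3.4 * cos(79 deg)
= 3.4 * 0.1908
= 0.6488


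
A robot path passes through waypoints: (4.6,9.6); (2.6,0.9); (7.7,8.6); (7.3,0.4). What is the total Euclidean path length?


Segment lengths:
  seg1 = sqrt((-2.0)^2 + (-8.7)^2) = 8.9269
  seg2 = sqrt((5.1)^2 + (7.7)^2) = 9.2358
  seg3 = sqrt((-0.4)^2 + (-8.2)^2) = 8.2098
Total = 26.3725


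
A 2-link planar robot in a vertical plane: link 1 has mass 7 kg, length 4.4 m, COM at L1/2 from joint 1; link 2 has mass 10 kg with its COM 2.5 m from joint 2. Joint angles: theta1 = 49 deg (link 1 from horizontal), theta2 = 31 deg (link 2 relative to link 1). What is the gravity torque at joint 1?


Horizontal distance from joint 1 to link-1 COM:
  x_c1 = (L1/2)*cos(t1) = 2.2 * 0.6561 = 1.4433 m
Horizontal distance from joint 1 to link-2 COM:
  x_c2 = L1*cos(t1) + Lc2*cos(t1+t2)
       = 4.4*0.6561 + 2.5*0.1736 = 3.3208 m
tau1 = m1*g*x_c1 + m2*g*x_c2
     = 7*9.81*1.4433 + 10*9.81*3.3208
     = 99.1135 + 325.7685
     = 424.882 Nm


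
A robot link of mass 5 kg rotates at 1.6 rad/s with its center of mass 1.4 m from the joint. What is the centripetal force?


F = m * omega^2 * r
= 5 * 1.6^2 * 1.4
= 5 * 2.56 * 1.4
= 17.92 N


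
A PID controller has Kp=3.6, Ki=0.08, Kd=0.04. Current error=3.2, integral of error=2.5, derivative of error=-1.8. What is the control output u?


u = Kp*e + Ki*int(e) + Kd*de/dt
= 3.6*3.2 + 0.08*2.5 + 0.04*(-1.8)
= 11.52 + 0.2 + -0.072
= 11.648


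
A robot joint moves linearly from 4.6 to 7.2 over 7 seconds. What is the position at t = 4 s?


s = t/T = 4/7 = 0.5714
p(t) = p0 + (pf-p0)*s
= 4.6 + (7.2 - 4.6) * 0.5714
= 6.0857


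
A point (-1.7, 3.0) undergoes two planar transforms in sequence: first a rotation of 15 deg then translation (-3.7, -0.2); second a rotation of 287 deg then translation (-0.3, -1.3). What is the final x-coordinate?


After transform 1:
x1 = cos(15)*-1.7 - sin(15)*3.0 + -3.7 = -6.1185
y1 = sin(15)*-1.7 + cos(15)*3.0 + -0.2 = 2.2578
After transform 2:
x2 = cos(287)*-6.1185 - sin(287)*2.2578 + -0.3
= 0.0702


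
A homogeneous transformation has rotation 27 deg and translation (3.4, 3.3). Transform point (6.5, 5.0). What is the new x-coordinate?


x' = cos(theta)*px - sin(theta)*py + tx
= 0.891*6.5 - 0.454*5.0 + 3.4
= 6.9216


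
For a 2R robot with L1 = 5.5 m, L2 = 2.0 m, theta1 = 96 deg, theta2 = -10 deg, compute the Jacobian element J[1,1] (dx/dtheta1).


J[1,1] = -L1*sin(t1) - L2*sin(t1+t2)
= -5.5*sin(96) - 2.0*sin(86)
= -7.465


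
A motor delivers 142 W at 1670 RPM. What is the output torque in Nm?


omega = 1670 * 2*pi/60 = 174.882 rad/s
tau = P / omega = 142 / 174.882
= 0.812 Nm


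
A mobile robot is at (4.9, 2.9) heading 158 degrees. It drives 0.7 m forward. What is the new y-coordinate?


y_new = y0 + d*sin(theta)
= 2.9 + 0.7*sin(158)
= 2.9 + 0.2622
= 3.1622


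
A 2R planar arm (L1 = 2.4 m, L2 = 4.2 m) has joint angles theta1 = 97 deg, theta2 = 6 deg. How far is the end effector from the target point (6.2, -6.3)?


End effector via forward kinematics:
x = L1*cos(t1) + L2*cos(t1+t2) = -1.2373
y = L1*sin(t1) + L2*sin(t1+t2) = 6.4745
Distance to target:
d = sqrt((6.2 - -1.2373)^2 + (-6.3 - 6.4745)^2)
= sqrt(55.3131 + 163.187)
= 14.7817 m


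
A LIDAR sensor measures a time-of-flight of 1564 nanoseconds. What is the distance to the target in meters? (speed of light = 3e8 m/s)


tof = 1564 ns = 1.564e-06 s
dist = c * tof / 2
= 3e8 * 1.564e-06 / 2
= 234.6 m


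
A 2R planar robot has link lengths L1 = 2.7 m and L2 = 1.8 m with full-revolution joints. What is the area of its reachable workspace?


r_max = L1 + L2 = 4.5 m
r_min = |L1 - L2| = 0.9 m
Area = pi*(r_max^2 - r_min^2)
= pi*(20.25 - 0.81)
= pi * 19.44
= 61.0726 m^2


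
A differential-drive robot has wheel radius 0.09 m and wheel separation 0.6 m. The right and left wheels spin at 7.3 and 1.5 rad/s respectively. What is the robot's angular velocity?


vR = r*wR = 0.09*7.3 = 0.657 m/s
vL = r*wL = 0.09*1.5 = 0.135 m/s
v = (vR+vL)/2 = 0.396 m/s
omega = (vR-vL)/L = 0.87 rad/s
angular velocity = 0.87 rad/s


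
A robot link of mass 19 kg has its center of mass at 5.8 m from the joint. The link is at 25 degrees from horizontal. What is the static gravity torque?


tau = m*g*L*cos(angle)
= 19 * 9.81 * 5.8 * cos(25 deg)
= 19 * 9.81 * 5.8 * 0.9063
= 979.7749 Nm


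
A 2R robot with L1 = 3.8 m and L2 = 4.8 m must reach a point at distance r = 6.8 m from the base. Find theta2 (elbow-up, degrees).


cos(theta2) = (r^2 - L1^2 - L2^2) / (2*L1*L2)
cos(theta2) = (46.24 - 14.44 - 23.04) / 36.48
cos(theta2) = 0.240132
theta2 = 76.1057 degrees


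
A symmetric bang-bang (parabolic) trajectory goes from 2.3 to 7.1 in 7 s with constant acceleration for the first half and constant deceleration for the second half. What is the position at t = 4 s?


Symmetric rest-to-rest: each phase covers (pf-p0)/2 in time T/2. 0.5*a*(T/2)^2 = (pf-p0)/2 => a = 4*(pf-p0)/T^2
a = 4*(7.1-2.3)/7^2 = 0.3918
t = 4 is in the deceleration phase (t > T/2).
p = pf - 0.5*a*(T-t)^2 = 7.1 - 0.5*0.3918*3^2
= 5.3367


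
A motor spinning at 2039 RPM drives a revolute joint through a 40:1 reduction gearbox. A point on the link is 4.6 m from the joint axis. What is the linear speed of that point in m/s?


omega_motor = 2039 * 2*pi/60 = 213.5236 rad/s
omega_joint = omega_motor / 40 = 5.3381 rad/s
v = omega_joint * r = 5.3381 * 4.6
= 24.5552 m/s


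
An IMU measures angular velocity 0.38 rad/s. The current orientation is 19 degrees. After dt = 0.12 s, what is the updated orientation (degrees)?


delta_theta = w * dt = 0.38 * 0.12 = 0.0456 rad
= 2.6127 deg
theta_new = 19 + 2.6127 = 21.6127 deg


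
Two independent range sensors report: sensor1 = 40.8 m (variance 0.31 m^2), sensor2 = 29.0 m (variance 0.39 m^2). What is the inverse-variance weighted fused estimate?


w1 = (1/var1) / (1/var1 + 1/var2)
   = 3.2258 / (3.2258 + 2.5641) = 0.5571
w2 = 1 - w1 = 0.4429
fused = w1*s1 + w2*s2 = 22.7314 + 12.8429
= 35.5743 m


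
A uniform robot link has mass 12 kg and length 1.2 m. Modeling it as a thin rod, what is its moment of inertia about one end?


I = (1/3) * m * L^2
= (1/3) * 12 * 1.2^2
= 0.333333 * 12 * 1.44
= 5.76 kg*m^2


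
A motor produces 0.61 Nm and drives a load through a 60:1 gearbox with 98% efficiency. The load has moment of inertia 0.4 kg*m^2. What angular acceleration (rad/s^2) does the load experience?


tau_out = tau_motor * N * eta
= 0.61 * 60 * 0.98 = 35.868 Nm
alpha = tau_out / I = 35.868 / 0.4
= 89.67 rad/s^2


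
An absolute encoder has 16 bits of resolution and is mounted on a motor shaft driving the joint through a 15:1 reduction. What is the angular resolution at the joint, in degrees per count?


counts = 2^16 = 65536
effective counts at joint = 65536 * 15 = 983040
resolution = 360 / 983040
= 3.6621e-04 deg/count


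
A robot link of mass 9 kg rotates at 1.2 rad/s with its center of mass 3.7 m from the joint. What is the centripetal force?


F = m * omega^2 * r
= 9 * 1.2^2 * 3.7
= 9 * 1.44 * 3.7
= 47.952 N


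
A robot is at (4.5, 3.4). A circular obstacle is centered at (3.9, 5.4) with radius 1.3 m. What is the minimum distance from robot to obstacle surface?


center_dist = sqrt((4.5-3.9)^2 + (3.4-5.4)^2)
= sqrt(0.36 + 4.0)
= 2.0881
min_dist = center_dist - radius = 2.0881 - 1.3 = 0.7881 m


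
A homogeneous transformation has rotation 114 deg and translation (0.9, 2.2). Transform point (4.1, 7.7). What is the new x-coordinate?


x' = cos(theta)*px - sin(theta)*py + tx
= -0.4067*4.1 - 0.9135*7.7 + 0.9
= -7.8019


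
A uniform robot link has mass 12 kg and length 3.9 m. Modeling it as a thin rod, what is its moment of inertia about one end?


I = (1/3) * m * L^2
= (1/3) * 12 * 3.9^2
= 0.333333 * 12 * 15.21
= 60.84 kg*m^2


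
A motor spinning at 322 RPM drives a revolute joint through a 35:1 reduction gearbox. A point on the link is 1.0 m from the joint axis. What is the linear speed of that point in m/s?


omega_motor = 322 * 2*pi/60 = 33.7198 rad/s
omega_joint = omega_motor / 35 = 0.9634 rad/s
v = omega_joint * r = 0.9634 * 1.0
= 0.9634 m/s


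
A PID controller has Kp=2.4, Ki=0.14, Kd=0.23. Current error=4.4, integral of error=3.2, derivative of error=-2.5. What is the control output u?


u = Kp*e + Ki*int(e) + Kd*de/dt
= 2.4*4.4 + 0.14*3.2 + 0.23*(-2.5)
= 10.56 + 0.448 + -0.575
= 10.433


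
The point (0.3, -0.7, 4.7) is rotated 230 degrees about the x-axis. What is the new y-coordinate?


Rotation about x-axis: y' = y*cos(theta) - z*sin(theta)
= -0.7 * -0.6428 - 4.7 * -0.766
= 4.0504


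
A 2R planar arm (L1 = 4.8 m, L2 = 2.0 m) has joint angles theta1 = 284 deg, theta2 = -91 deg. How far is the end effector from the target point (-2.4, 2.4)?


End effector via forward kinematics:
x = L1*cos(t1) + L2*cos(t1+t2) = -0.7875
y = L1*sin(t1) + L2*sin(t1+t2) = -5.1073
Distance to target:
d = sqrt((-2.4 - -0.7875)^2 + (2.4 - -5.1073)^2)
= sqrt(2.6001 + 56.3599)
= 7.6785 m


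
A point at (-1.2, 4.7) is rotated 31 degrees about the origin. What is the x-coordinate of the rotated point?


x' = x*cos(theta) - y*sin(theta)
cos(31 deg) = 0.8572, sin(31 deg) = 0.515
x' = -1.2 * 0.8572 - 4.7 * 0.515
= -1.0286 - 2.4207
= -3.4493


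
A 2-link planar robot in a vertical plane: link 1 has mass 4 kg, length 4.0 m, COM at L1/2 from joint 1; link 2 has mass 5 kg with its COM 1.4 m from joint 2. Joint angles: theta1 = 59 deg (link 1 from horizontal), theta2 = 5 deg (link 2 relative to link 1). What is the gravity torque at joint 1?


Horizontal distance from joint 1 to link-1 COM:
  x_c1 = (L1/2)*cos(t1) = 2.0 * 0.515 = 1.0301 m
Horizontal distance from joint 1 to link-2 COM:
  x_c2 = L1*cos(t1) + Lc2*cos(t1+t2)
       = 4.0*0.515 + 1.4*0.4384 = 2.6739 m
tau1 = m1*g*x_c1 + m2*g*x_c2
     = 4*9.81*1.0301 + 5*9.81*2.6739
     = 40.4202 + 131.1534
     = 171.5736 Nm


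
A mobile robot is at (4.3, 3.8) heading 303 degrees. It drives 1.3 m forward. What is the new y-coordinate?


y_new = y0 + d*sin(theta)
= 3.8 + 1.3*sin(303)
= 3.8 + -1.0903
= 2.7097


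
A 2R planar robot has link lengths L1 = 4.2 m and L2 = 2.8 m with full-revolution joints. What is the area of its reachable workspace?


r_max = L1 + L2 = 7.0 m
r_min = |L1 - L2| = 1.4 m
Area = pi*(r_max^2 - r_min^2)
= pi*(49.0 - 1.96)
= pi * 47.04
= 147.7805 m^2


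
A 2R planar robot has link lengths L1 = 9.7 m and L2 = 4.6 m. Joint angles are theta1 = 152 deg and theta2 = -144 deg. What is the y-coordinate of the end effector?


Convert angles to radians: theta1 = 2.6529, theta2 = -2.5133
y = L1*sin(theta1) + L2*sin(theta1+theta2)
y = 4.5539 + 0.6402
y = 5.1941


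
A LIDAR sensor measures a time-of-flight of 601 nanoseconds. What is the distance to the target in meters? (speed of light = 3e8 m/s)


tof = 601 ns = 6.01e-07 s
dist = c * tof / 2
= 3e8 * 6.01e-07 / 2
= 90.15 m


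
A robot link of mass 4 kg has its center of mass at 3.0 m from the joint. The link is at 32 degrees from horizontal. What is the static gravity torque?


tau = m*g*L*cos(angle)
= 4 * 9.81 * 3.0 * cos(32 deg)
= 4 * 9.81 * 3.0 * 0.848
= 99.8322 Nm


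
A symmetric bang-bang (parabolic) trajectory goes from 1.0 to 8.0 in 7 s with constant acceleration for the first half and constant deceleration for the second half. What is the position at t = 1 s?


Symmetric rest-to-rest: each phase covers (pf-p0)/2 in time T/2. 0.5*a*(T/2)^2 = (pf-p0)/2 => a = 4*(pf-p0)/T^2
a = 4*(8.0-1.0)/7^2 = 0.5714
t = 1 is in the acceleration phase (t <= T/2).
p = p0 + 0.5*a*t^2 = 1.0 + 0.5*0.5714*1^2
= 1.2857


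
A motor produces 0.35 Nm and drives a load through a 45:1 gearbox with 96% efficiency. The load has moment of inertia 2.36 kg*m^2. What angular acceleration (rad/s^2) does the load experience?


tau_out = tau_motor * N * eta
= 0.35 * 45 * 0.96 = 15.12 Nm
alpha = tau_out / I = 15.12 / 2.36
= 6.4068 rad/s^2


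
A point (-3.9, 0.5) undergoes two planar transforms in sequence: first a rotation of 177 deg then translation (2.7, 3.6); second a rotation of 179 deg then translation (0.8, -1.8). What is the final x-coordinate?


After transform 1:
x1 = cos(177)*-3.9 - sin(177)*0.5 + 2.7 = 6.5685
y1 = sin(177)*-3.9 + cos(177)*0.5 + 3.6 = 2.8966
After transform 2:
x2 = cos(179)*6.5685 - sin(179)*2.8966 + 0.8
= -5.818


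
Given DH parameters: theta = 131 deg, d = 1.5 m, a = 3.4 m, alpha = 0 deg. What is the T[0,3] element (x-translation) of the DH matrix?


T[0,3] = a * cos(theta)
= 3.4 * cos(131 deg)
= 3.4 * -0.6561
= -2.2306


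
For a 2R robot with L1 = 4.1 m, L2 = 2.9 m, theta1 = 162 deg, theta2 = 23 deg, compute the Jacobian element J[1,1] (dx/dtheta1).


J[1,1] = -L1*sin(t1) - L2*sin(t1+t2)
= -4.1*sin(162) - 2.9*sin(185)
= -1.0142


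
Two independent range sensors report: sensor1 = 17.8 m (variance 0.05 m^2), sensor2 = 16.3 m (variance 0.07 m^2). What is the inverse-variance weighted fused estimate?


w1 = (1/var1) / (1/var1 + 1/var2)
   = 20.0 / (20.0 + 14.2857) = 0.5833
w2 = 1 - w1 = 0.4167
fused = w1*s1 + w2*s2 = 10.3833 + 6.7917
= 17.175 m


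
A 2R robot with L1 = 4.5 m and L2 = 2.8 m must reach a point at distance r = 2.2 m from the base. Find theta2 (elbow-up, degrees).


cos(theta2) = (r^2 - L1^2 - L2^2) / (2*L1*L2)
cos(theta2) = (4.84 - 20.25 - 7.84) / 25.2
cos(theta2) = -0.922619
theta2 = 157.312 degrees


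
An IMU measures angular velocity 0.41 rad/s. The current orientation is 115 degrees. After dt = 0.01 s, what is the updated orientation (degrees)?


delta_theta = w * dt = 0.41 * 0.01 = 0.0041 rad
= 0.2349 deg
theta_new = 115 + 0.2349 = 115.2349 deg


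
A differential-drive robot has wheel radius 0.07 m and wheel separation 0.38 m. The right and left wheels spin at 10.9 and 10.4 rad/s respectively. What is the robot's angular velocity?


vR = r*wR = 0.07*10.9 = 0.763 m/s
vL = r*wL = 0.07*10.4 = 0.728 m/s
v = (vR+vL)/2 = 0.7455 m/s
omega = (vR-vL)/L = 0.0921 rad/s
angular velocity = 0.0921 rad/s


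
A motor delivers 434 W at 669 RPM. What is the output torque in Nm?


omega = 669 * 2*pi/60 = 70.0575 rad/s
tau = P / omega = 434 / 70.0575
= 6.1949 Nm


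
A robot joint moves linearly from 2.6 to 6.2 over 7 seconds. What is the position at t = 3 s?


s = t/T = 3/7 = 0.4286
p(t) = p0 + (pf-p0)*s
= 2.6 + (6.2 - 2.6) * 0.4286
= 4.1429


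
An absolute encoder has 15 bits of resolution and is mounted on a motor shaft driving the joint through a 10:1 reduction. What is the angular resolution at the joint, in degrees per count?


counts = 2^15 = 32768
effective counts at joint = 32768 * 10 = 327680
resolution = 360 / 327680
= 0.0011 deg/count


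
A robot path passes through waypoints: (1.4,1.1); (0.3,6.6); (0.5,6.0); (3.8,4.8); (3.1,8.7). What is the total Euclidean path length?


Segment lengths:
  seg1 = sqrt((-1.1)^2 + (5.5)^2) = 5.6089
  seg2 = sqrt((0.2)^2 + (-0.6)^2) = 0.6325
  seg3 = sqrt((3.3)^2 + (-1.2)^2) = 3.5114
  seg4 = sqrt((-0.7)^2 + (3.9)^2) = 3.9623
Total = 13.7151


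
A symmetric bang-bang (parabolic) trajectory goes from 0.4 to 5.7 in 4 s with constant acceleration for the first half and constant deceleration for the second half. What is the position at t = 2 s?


Symmetric rest-to-rest: each phase covers (pf-p0)/2 in time T/2. 0.5*a*(T/2)^2 = (pf-p0)/2 => a = 4*(pf-p0)/T^2
a = 4*(5.7-0.4)/4^2 = 1.325
t = 2 is in the acceleration phase (t <= T/2).
p = p0 + 0.5*a*t^2 = 0.4 + 0.5*1.325*2^2
= 3.05


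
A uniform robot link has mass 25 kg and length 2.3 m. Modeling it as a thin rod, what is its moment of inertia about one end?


I = (1/3) * m * L^2
= (1/3) * 25 * 2.3^2
= 0.333333 * 25 * 5.29
= 44.0833 kg*m^2


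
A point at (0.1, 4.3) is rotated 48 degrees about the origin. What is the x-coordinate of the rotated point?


x' = x*cos(theta) - y*sin(theta)
cos(48 deg) = 0.6691, sin(48 deg) = 0.7431
x' = 0.1 * 0.6691 - 4.3 * 0.7431
= 0.0669 - 3.1955
= -3.1286


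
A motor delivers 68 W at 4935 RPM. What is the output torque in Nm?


omega = 4935 * 2*pi/60 = 516.792 rad/s
tau = P / omega = 68 / 516.792
= 0.1316 Nm


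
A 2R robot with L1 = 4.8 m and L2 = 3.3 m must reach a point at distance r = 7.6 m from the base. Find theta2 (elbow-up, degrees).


cos(theta2) = (r^2 - L1^2 - L2^2) / (2*L1*L2)
cos(theta2) = (57.76 - 23.04 - 10.89) / 31.68
cos(theta2) = 0.75221
theta2 = 41.2179 degrees


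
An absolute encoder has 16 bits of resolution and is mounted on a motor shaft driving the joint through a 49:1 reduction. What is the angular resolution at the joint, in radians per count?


counts = 2^16 = 65536
effective counts at joint = 65536 * 49 = 3211264
resolution = 2*pi / 3211264
= 1.9566e-06 rad/count


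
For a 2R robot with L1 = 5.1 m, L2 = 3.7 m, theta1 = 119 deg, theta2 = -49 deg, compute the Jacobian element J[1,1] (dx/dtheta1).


J[1,1] = -L1*sin(t1) - L2*sin(t1+t2)
= -5.1*sin(119) - 3.7*sin(70)
= -7.9374


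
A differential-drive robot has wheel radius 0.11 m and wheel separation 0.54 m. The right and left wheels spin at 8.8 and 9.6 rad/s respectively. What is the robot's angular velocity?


vR = r*wR = 0.11*8.8 = 0.968 m/s
vL = r*wL = 0.11*9.6 = 1.056 m/s
v = (vR+vL)/2 = 1.012 m/s
omega = (vR-vL)/L = -0.163 rad/s
angular velocity = -0.163 rad/s


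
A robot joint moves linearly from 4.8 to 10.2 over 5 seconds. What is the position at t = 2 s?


s = t/T = 2/5 = 0.4
p(t) = p0 + (pf-p0)*s
= 4.8 + (10.2 - 4.8) * 0.4
= 6.96


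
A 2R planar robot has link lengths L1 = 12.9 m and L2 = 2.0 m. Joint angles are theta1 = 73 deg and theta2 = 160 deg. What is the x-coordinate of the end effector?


Convert angles to radians: theta1 = 1.2741, theta2 = 2.7925
x = L1*cos(theta1) + L2*cos(theta1+theta2)
x = 3.7716 + -1.2036
x = 2.568


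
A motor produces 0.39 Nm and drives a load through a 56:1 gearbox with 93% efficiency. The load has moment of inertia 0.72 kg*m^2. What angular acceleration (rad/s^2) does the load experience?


tau_out = tau_motor * N * eta
= 0.39 * 56 * 0.93 = 20.3112 Nm
alpha = tau_out / I = 20.3112 / 0.72
= 28.21 rad/s^2


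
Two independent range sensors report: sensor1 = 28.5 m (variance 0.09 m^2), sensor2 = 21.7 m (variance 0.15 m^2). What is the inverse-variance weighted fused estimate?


w1 = (1/var1) / (1/var1 + 1/var2)
   = 11.1111 / (11.1111 + 6.6667) = 0.625
w2 = 1 - w1 = 0.375
fused = w1*s1 + w2*s2 = 17.8125 + 8.1375
= 25.95 m


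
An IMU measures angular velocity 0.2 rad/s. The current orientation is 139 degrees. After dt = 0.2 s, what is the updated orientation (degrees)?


delta_theta = w * dt = 0.2 * 0.2 = 0.04 rad
= 2.2918 deg
theta_new = 139 + 2.2918 = 141.2918 deg


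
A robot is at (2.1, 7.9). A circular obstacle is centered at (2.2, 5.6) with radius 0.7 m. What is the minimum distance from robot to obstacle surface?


center_dist = sqrt((2.1-2.2)^2 + (7.9-5.6)^2)
= sqrt(0.01 + 5.29)
= 2.3022
min_dist = center_dist - radius = 2.3022 - 0.7 = 1.6022 m


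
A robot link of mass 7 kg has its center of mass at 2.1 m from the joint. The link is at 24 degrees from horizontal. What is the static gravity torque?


tau = m*g*L*cos(angle)
= 7 * 9.81 * 2.1 * cos(24 deg)
= 7 * 9.81 * 2.1 * 0.9135
= 131.7396 Nm


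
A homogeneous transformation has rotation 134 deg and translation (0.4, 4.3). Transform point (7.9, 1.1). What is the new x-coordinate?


x' = cos(theta)*px - sin(theta)*py + tx
= -0.6947*7.9 - 0.7193*1.1 + 0.4
= -5.8791


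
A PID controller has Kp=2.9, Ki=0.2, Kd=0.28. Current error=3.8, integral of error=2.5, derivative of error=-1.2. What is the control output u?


u = Kp*e + Ki*int(e) + Kd*de/dt
= 2.9*3.8 + 0.2*2.5 + 0.28*(-1.2)
= 11.02 + 0.5 + -0.336
= 11.184


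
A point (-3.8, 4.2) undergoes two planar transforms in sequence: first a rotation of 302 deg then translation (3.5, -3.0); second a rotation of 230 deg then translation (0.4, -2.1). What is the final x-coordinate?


After transform 1:
x1 = cos(302)*-3.8 - sin(302)*4.2 + 3.5 = 5.0481
y1 = sin(302)*-3.8 + cos(302)*4.2 + -3.0 = 2.4482
After transform 2:
x2 = cos(230)*5.0481 - sin(230)*2.4482 + 0.4
= -0.9694


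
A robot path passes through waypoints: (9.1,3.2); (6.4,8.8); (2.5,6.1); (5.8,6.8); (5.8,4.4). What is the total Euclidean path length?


Segment lengths:
  seg1 = sqrt((-2.7)^2 + (5.6)^2) = 6.2169
  seg2 = sqrt((-3.9)^2 + (-2.7)^2) = 4.7434
  seg3 = sqrt((3.3)^2 + (0.7)^2) = 3.3734
  seg4 = sqrt((0.0)^2 + (-2.4)^2) = 2.4
Total = 16.7338


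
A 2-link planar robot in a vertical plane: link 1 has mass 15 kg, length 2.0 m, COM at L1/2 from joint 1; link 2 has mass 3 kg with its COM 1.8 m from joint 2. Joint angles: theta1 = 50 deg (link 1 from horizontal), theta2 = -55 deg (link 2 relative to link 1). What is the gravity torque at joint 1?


Horizontal distance from joint 1 to link-1 COM:
  x_c1 = (L1/2)*cos(t1) = 1.0 * 0.6428 = 0.6428 m
Horizontal distance from joint 1 to link-2 COM:
  x_c2 = L1*cos(t1) + Lc2*cos(t1+t2)
       = 2.0*0.6428 + 1.8*0.9962 = 3.0787 m
tau1 = m1*g*x_c1 + m2*g*x_c2
     = 15*9.81*0.6428 + 3*9.81*3.0787
     = 94.5862 + 90.6069
     = 185.1931 Nm


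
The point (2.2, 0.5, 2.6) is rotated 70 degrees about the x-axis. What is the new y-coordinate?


Rotation about x-axis: y' = y*cos(theta) - z*sin(theta)
= 0.5 * 0.342 - 2.6 * 0.9397
= -2.2722


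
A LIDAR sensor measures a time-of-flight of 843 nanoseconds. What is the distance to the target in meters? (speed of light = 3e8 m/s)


tof = 843 ns = 8.43e-07 s
dist = c * tof / 2
= 3e8 * 8.43e-07 / 2
= 126.45 m


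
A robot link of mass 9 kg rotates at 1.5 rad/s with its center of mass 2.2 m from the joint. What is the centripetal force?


F = m * omega^2 * r
= 9 * 1.5^2 * 2.2
= 9 * 2.25 * 2.2
= 44.55 N


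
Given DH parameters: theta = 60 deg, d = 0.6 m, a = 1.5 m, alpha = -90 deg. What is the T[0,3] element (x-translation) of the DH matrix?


T[0,3] = a * cos(theta)
= 1.5 * cos(60 deg)
= 1.5 * 0.5
= 0.75


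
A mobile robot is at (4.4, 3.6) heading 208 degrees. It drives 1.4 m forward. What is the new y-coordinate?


y_new = y0 + d*sin(theta)
= 3.6 + 1.4*sin(208)
= 3.6 + -0.6573
= 2.9427


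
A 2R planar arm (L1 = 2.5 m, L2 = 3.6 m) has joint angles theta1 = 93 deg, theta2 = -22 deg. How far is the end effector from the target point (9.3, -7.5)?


End effector via forward kinematics:
x = L1*cos(t1) + L2*cos(t1+t2) = 1.0412
y = L1*sin(t1) + L2*sin(t1+t2) = 5.9004
Distance to target:
d = sqrt((9.3 - 1.0412)^2 + (-7.5 - 5.9004)^2)
= sqrt(68.2077 + 179.5718)
= 15.741 m


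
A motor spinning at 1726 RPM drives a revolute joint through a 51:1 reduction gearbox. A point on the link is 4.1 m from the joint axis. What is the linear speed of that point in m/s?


omega_motor = 1726 * 2*pi/60 = 180.7463 rad/s
omega_joint = omega_motor / 51 = 3.544 rad/s
v = omega_joint * r = 3.544 * 4.1
= 14.5306 m/s


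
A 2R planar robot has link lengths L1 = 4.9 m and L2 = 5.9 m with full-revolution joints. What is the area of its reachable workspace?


r_max = L1 + L2 = 10.8 m
r_min = |L1 - L2| = 1.0 m
Area = pi*(r_max^2 - r_min^2)
= pi*(116.64 - 1.0)
= pi * 115.64
= 363.2938 m^2


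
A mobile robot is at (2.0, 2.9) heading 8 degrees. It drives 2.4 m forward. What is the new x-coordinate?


x_new = x0 + d*cos(theta)
= 2.0 + 2.4*cos(8)
= 2.0 + 2.3766
= 4.3766


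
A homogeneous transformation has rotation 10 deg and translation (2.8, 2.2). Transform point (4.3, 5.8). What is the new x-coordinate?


x' = cos(theta)*px - sin(theta)*py + tx
= 0.9848*4.3 - 0.1736*5.8 + 2.8
= 6.0275


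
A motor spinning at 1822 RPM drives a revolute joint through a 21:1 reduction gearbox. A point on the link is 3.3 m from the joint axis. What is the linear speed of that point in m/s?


omega_motor = 1822 * 2*pi/60 = 190.7994 rad/s
omega_joint = omega_motor / 21 = 9.0857 rad/s
v = omega_joint * r = 9.0857 * 3.3
= 29.9828 m/s


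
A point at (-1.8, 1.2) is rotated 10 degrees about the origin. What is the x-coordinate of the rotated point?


x' = x*cos(theta) - y*sin(theta)
cos(10 deg) = 0.9848, sin(10 deg) = 0.1736
x' = -1.8 * 0.9848 - 1.2 * 0.1736
= -1.7727 - 0.2084
= -1.981


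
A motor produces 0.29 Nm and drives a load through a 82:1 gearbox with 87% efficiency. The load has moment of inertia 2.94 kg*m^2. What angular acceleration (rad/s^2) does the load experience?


tau_out = tau_motor * N * eta
= 0.29 * 82 * 0.87 = 20.6886 Nm
alpha = tau_out / I = 20.6886 / 2.94
= 7.0369 rad/s^2


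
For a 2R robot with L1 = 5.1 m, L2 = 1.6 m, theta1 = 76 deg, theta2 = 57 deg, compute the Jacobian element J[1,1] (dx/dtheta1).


J[1,1] = -L1*sin(t1) - L2*sin(t1+t2)
= -5.1*sin(76) - 1.6*sin(133)
= -6.1187


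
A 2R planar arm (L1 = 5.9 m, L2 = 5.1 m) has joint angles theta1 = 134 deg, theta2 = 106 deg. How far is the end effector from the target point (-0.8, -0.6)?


End effector via forward kinematics:
x = L1*cos(t1) + L2*cos(t1+t2) = -6.6485
y = L1*sin(t1) + L2*sin(t1+t2) = -0.1726
Distance to target:
d = sqrt((-0.8 - -6.6485)^2 + (-0.6 - -0.1726)^2)
= sqrt(34.2048 + 0.1826)
= 5.8641 m


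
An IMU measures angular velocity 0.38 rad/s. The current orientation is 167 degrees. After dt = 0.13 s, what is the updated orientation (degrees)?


delta_theta = w * dt = 0.38 * 0.13 = 0.0494 rad
= 2.8304 deg
theta_new = 167 + 2.8304 = 169.8304 deg


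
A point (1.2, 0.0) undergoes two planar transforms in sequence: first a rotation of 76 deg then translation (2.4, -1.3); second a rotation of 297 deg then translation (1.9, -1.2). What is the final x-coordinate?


After transform 1:
x1 = cos(76)*1.2 - sin(76)*0.0 + 2.4 = 2.6903
y1 = sin(76)*1.2 + cos(76)*0.0 + -1.3 = -0.1356
After transform 2:
x2 = cos(297)*2.6903 - sin(297)*-0.1356 + 1.9
= 3.0005


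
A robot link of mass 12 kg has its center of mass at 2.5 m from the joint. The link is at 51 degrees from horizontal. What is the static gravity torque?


tau = m*g*L*cos(angle)
= 12 * 9.81 * 2.5 * cos(51 deg)
= 12 * 9.81 * 2.5 * 0.6293
= 185.209 Nm


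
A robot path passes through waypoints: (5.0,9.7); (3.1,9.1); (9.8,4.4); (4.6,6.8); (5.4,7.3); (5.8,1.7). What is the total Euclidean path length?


Segment lengths:
  seg1 = sqrt((-1.9)^2 + (-0.6)^2) = 1.9925
  seg2 = sqrt((6.7)^2 + (-4.7)^2) = 8.1841
  seg3 = sqrt((-5.2)^2 + (2.4)^2) = 5.7271
  seg4 = sqrt((0.8)^2 + (0.5)^2) = 0.9434
  seg5 = sqrt((0.4)^2 + (-5.6)^2) = 5.6143
Total = 22.4614


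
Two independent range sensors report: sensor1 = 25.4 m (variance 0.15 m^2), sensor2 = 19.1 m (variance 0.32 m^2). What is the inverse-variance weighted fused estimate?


w1 = (1/var1) / (1/var1 + 1/var2)
   = 6.6667 / (6.6667 + 3.125) = 0.6809
w2 = 1 - w1 = 0.3191
fused = w1*s1 + w2*s2 = 17.2936 + 6.0957
= 23.3894 m


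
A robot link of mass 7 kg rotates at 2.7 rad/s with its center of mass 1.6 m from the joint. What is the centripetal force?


F = m * omega^2 * r
= 7 * 2.7^2 * 1.6
= 7 * 7.29 * 1.6
= 81.648 N


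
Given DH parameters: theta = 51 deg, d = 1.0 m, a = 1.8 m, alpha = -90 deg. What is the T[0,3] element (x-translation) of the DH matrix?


T[0,3] = a * cos(theta)
= 1.8 * cos(51 deg)
= 1.8 * 0.6293
= 1.1328


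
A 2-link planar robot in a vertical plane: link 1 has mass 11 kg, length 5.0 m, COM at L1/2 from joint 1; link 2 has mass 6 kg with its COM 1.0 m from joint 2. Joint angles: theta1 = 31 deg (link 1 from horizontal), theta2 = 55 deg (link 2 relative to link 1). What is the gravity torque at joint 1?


Horizontal distance from joint 1 to link-1 COM:
  x_c1 = (L1/2)*cos(t1) = 2.5 * 0.8572 = 2.1429 m
Horizontal distance from joint 1 to link-2 COM:
  x_c2 = L1*cos(t1) + Lc2*cos(t1+t2)
       = 5.0*0.8572 + 1.0*0.0698 = 4.3556 m
tau1 = m1*g*x_c1 + m2*g*x_c2
     = 11*9.81*2.1429 + 6*9.81*4.3556
     = 231.2423 + 256.3702
     = 487.6125 Nm


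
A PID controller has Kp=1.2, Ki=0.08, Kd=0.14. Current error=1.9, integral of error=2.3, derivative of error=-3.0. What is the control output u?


u = Kp*e + Ki*int(e) + Kd*de/dt
= 1.2*1.9 + 0.08*2.3 + 0.14*(-3.0)
= 2.28 + 0.184 + -0.42
= 2.044


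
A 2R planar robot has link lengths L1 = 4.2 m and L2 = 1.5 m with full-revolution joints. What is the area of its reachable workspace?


r_max = L1 + L2 = 5.7 m
r_min = |L1 - L2| = 2.7 m
Area = pi*(r_max^2 - r_min^2)
= pi*(32.49 - 7.29)
= pi * 25.2
= 79.1681 m^2


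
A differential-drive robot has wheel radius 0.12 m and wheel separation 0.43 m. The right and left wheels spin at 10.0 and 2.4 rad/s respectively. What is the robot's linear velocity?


vR = r*wR = 0.12*10.0 = 1.2 m/s
vL = r*wL = 0.12*2.4 = 0.288 m/s
v = (vR+vL)/2 = 0.744 m/s
omega = (vR-vL)/L = 2.1209 rad/s
linear velocity = 0.744 m/s


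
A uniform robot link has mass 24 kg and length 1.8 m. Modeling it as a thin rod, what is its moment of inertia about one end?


I = (1/3) * m * L^2
= (1/3) * 24 * 1.8^2
= 0.333333 * 24 * 3.24
= 25.92 kg*m^2


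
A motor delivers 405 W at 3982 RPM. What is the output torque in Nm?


omega = 3982 * 2*pi/60 = 416.9941 rad/s
tau = P / omega = 405 / 416.9941
= 0.9712 Nm


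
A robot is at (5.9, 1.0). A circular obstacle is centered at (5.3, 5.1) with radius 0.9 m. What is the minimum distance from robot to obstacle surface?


center_dist = sqrt((5.9-5.3)^2 + (1.0-5.1)^2)
= sqrt(0.36 + 16.81)
= 4.1437
min_dist = center_dist - radius = 4.1437 - 0.9 = 3.2437 m
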